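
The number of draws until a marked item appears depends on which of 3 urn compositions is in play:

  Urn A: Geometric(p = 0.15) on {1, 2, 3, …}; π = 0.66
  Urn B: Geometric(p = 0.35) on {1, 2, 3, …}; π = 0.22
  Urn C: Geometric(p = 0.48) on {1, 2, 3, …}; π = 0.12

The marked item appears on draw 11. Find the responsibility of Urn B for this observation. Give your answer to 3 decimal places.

0.050

By Bayes' theorem, P(k | x) = w_k f_k(x) / Σ_j w_j f_j(x).
Component likelihoods at x = 11:
  p_A = 0.15·(1−0.15)^10 = 0.15·0.196874 = 0.0295312
  p_B = 0.35·(1−0.35)^10 = 0.35·0.0134627 = 0.00471196
  p_C = 0.48·(1−0.48)^10 = 0.48·0.00144555 = 0.000693865
Unnormalised posteriors:
  w_A·p_A = 0.66 × 0.0295312 = 0.0194906
  w_B·p_B = 0.22 × 0.00471196 = 0.00103663
  w_C·p_C = 0.12 × 0.000693865 = 8.32637e-05
Normaliser: 0.0194906 + 0.00103663 + 8.32637e-05 = 0.0206105
So the posterior for Urn B is 0.00103663 / 0.0206105 ≈ 0.050.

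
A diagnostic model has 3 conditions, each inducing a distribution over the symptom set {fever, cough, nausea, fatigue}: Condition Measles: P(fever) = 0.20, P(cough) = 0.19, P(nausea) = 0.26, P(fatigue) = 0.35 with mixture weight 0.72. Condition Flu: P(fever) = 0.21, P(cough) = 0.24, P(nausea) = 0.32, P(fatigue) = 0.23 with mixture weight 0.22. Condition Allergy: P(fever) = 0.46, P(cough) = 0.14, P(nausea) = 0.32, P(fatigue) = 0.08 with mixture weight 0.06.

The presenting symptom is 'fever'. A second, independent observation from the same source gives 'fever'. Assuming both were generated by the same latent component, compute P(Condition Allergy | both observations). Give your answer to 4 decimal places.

0.2480

Apply Bayes' rule: the posterior for each component is proportional to its prior times its likelihood at x.
Since both observations come from the same component, the likelihood for component k is f_k(x₁)·f_k(x₂).
  f_Measles = [P(fever | comp) = 0.20] × [0.2] = 0.04
  f_Flu = [P(fever | comp) = 0.21] × [0.21] = 0.0441
  f_Allergy = [P(fever | comp) = 0.46] × [0.46] = 0.2116
Multiply by the mixture weights:
  w_Measles·f_Measles = 0.72 × 0.04 = 0.0288
  w_Flu·f_Flu = 0.22 × 0.0441 = 0.009702
  w_Allergy·f_Allergy = 0.06 × 0.2116 = 0.012696
Denominator: 0.0288 + 0.009702 + 0.012696 = 0.051198
So the posterior for Condition Allergy is 0.012696 / 0.051198 ≈ 0.2480.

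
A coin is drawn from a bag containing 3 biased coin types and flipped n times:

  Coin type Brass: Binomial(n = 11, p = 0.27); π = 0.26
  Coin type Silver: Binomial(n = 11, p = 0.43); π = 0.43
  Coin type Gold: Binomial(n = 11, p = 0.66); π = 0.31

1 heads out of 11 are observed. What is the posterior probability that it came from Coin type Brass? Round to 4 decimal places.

Posterior ∝ prior × likelihood, so P(k | x) ∝ w_k f_k(x); normalise over all components.
Component likelihoods at x = 1 heads out of 11:
  p_Brass = 0.127639
  p_Silver = 0.0171242
  p_Gold = 0.000149874
Prior × likelihood for each component:
  w_Brass·p_Brass = 0.26 × 0.127639 = 0.0331863
  w_Silver·p_Silver = 0.43 × 0.0171242 = 0.0073634
  w_Gold·p_Gold = 0.31 × 0.000149874 = 4.64609e-05
Evidence: 0.0331863 + 0.0073634 + 4.64609e-05 = 0.0405961
P(Coin type Brass | 1 heads out of 11) ≈ 0.8175

0.8175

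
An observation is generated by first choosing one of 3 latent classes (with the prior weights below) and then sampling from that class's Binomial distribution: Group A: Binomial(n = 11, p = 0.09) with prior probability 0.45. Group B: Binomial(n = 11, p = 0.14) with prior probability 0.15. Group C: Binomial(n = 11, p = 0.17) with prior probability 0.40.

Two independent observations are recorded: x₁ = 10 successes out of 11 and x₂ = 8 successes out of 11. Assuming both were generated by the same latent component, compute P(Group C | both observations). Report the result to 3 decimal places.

The responsibility of component k is w_k f_k(x) divided by Σ_j w_j f_j(x).
Since both observations come from the same component, the likelihood for component k is f_k(x₁)·f_k(x₂).
  p_A = [C(11,10)·0.09^10·0.91^1 = 11·3.48678e-11·0.91 = 3.49027e-10] × [5.3524e-07] = 1.86813e-16
  p_B = [C(11,10)·0.14^10·0.86^1 = 11·2.89255e-09·0.86 = 2.73635e-08] × [1.54883e-05] = 4.23814e-13
  p_C = [C(11,10)·0.17^10·0.83^1 = 11·2.01599e-08·0.83 = 1.8406e-07] × [6.58127e-05] = 1.21135e-11
Prior × likelihood for each component:
  w_A·p_A = 0.45 × 1.86813e-16 = 8.40659e-17
  w_B·p_B = 0.15 × 4.23814e-13 = 6.35721e-14
  w_C·p_C = 0.40 × 1.21135e-11 = 4.8454e-12
Denominator: 8.40659e-17 + 6.35721e-14 + 4.8454e-12 = 4.90906e-12
P(Group C | x₁, x₂) ≈ 0.987

0.987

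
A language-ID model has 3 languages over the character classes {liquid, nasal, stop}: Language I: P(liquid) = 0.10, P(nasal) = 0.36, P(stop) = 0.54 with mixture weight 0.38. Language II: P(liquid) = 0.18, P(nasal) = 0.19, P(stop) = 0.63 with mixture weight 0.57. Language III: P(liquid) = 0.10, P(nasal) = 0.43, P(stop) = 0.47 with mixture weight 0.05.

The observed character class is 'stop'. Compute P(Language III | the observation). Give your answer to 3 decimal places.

Apply Bayes' rule: the posterior for each component is proportional to its prior times its likelihood at x.
Component likelihoods at x = 'stop':
  f_I = 0.54
  f_II = 0.63
  f_III = 0.47
Unnormalised posteriors:
  π_I·f_I = 0.38 × 0.54 = 0.2052
  π_II·f_II = 0.57 × 0.63 = 0.3591
  π_III·f_III = 0.05 × 0.47 = 0.0235
Denominator: 0.2052 + 0.3591 + 0.0235 = 0.5878
Responsibility of Language III: 0.0235 / 0.5878 ≈ 0.040

0.040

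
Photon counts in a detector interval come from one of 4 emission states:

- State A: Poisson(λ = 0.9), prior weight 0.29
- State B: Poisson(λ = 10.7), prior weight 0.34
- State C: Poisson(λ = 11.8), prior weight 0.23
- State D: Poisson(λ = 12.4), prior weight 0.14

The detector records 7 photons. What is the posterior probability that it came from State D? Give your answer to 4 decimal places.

The responsibility of component k is w_k f_k(x) divided by Σ_j w_j f_j(x).
Component likelihoods at x = 7 photons:
  L_A = e^(−0.9)·0.9^7/7! = 3.85835e-05
  L_B = e^(−10.7)·10.7^7/7! = 0.0718298
  L_C = e^(−11.8)·11.8^7/7! = 0.0474317
  L_D = e^(−12.4)·12.4^7/7! = 0.0368358
Prior × likelihood for each component:
  w_A·L_A = 0.29 × 3.85835e-05 = 1.11892e-05
  w_B·L_B = 0.34 × 0.0718298 = 0.0244221
  w_C·L_C = 0.23 × 0.0474317 = 0.0109093
  w_D·L_D = 0.14 × 0.0368358 = 0.00515701
Sum: 1.11892e-05 + 0.0244221 + 0.0109093 + 0.00515701 = 0.0404996
P(State D | 7 photons) ≈ 0.1273

0.1273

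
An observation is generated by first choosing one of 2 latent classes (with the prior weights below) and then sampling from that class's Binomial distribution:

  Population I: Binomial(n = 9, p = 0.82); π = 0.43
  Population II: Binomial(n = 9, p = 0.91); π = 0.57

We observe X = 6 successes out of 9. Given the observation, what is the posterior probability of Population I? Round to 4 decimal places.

0.7636

Posterior ∝ prior × likelihood, so P(k | x) ∝ π_k f_k(x); normalise over all components.
Binomial probabilities:
  L_I = C(9,6)·0.82^6·0.18^3 = 84·0.304007·0.005832 = 0.148929
  L_II = C(9,6)·0.91^6·0.09^3 = 84·0.567869·0.000729 = 0.034774
Prior × likelihood for each component:
  π_I·L_I = 0.43 × 0.148929 = 0.0640396
  π_II·L_II = 0.57 × 0.034774 = 0.0198212
Evidence: 0.0640396 + 0.0198212 = 0.0838608
P(Population I | data) = 0.0640396 / 0.0838608 ≈ 0.7636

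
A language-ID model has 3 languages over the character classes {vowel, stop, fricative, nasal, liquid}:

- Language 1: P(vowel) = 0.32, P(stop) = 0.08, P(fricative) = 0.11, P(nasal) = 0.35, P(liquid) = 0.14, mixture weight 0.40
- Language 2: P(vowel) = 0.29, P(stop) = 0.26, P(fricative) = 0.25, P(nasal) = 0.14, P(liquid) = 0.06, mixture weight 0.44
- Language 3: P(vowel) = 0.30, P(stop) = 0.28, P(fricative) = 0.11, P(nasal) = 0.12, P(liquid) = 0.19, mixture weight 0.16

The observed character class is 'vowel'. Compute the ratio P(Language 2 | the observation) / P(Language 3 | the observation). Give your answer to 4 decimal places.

Posterior odds = (P(Z=i) f_i(x)) / (P(Z=j) f_j(x)); the normalising sum cancels.
Component likelihoods at x = 'vowel':
  L_1 = 0.32
  L_2 = 0.29
  L_3 = 0.3
Odds = (0.44/0.16) × (0.29/0.3) = 2.75 × 0.966667 ≈ 2.6583

2.6583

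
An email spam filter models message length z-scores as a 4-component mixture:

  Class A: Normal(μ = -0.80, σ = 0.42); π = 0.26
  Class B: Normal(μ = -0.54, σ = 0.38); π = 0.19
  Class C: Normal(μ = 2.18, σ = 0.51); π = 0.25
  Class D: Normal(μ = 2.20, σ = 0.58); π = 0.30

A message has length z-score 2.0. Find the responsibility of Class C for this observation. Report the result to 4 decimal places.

By Bayes' theorem, P(k | x) = π_k f_k(x) / Σ_j π_j f_j(x).
Evaluate each component's likelihood at the observed value:
  f_A = (1/(0.42·√(2π)))·exp(−(2.0−-0.80)²/(2·0.42²)) = 0.949863·exp(-22.22222) = 2.12164e-10
  f_B = (1/(0.38·√(2π)))·exp(−(2.0−-0.54)²/(2·0.38²)) = 1.049848·exp(-22.33934) = 2.08582e-10
  f_C = (1/(0.51·√(2π)))·exp(−(2.0−2.18)²/(2·0.51²)) = 0.782240·exp(-0.06228) = 0.735005
  f_D = (1/(0.58·√(2π)))·exp(−(2.0−2.20)²/(2·0.58²)) = 0.687832·exp(-0.05945) = 0.64813
Weight by the priors:
  π_A·f_A = 0.26 × 2.12164e-10 = 5.51627e-11
  π_B·f_B = 0.19 × 2.08582e-10 = 3.96305e-11
  π_C·f_C = 0.25 × 0.735005 = 0.183751
  π_D·f_D = 0.30 × 0.64813 = 0.194439
Denominator: 5.51627e-11 + 3.96305e-11 + 0.183751 + 0.194439 = 0.37819
P(Class C | the observation) = 0.183751 / 0.37819 ≈ 0.4859

0.4859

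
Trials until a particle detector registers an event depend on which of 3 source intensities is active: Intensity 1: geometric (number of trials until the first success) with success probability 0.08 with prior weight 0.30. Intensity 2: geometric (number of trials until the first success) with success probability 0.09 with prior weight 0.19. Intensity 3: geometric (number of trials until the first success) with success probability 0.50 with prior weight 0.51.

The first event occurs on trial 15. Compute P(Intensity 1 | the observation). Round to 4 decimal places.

0.6198

By Bayes' theorem, P(k | x) = w_k f_k(x) / Σ_j w_j f_j(x).
Component likelihoods at x = 15:
  p_1 = 0.0248954
  p_2 = 0.0240338
  p_3 = 3.05176e-05
Weight by the priors:
  w_1·p_1 = 0.30 × 0.0248954 = 0.00746863
  w_2·p_2 = 0.19 × 0.0240338 = 0.00456642
  w_3·p_3 = 0.51 × 3.05176e-05 = 1.5564e-05
Marginal: 0.00746863 + 0.00456642 + 1.5564e-05 = 0.0120506
P(Intensity 1 | the observation) ≈ 0.6198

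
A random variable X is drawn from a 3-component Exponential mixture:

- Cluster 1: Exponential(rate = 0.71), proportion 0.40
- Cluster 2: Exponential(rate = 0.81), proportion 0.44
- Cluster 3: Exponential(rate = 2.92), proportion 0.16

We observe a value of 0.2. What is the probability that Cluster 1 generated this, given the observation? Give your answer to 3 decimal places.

0.304

P(component k | x) = w_k·f_k(x) / marginal(x), where marginal(x) = Σ_j w_j·f_j(x).
Exponential densities:
  f_1 = 0.616011
  f_2 = 0.688857
  f_3 = 1.62838
Unnormalised posteriors:
  w_1·f_1 = 0.40 × 0.616011 = 0.246404
  w_2·f_2 = 0.44 × 0.688857 = 0.303097
  w_3·f_3 = 0.16 × 1.62838 = 0.26054
Sum: 0.246404 + 0.303097 + 0.26054 = 0.810042
Responsibility of Cluster 1: 0.246404 / 0.810042 ≈ 0.304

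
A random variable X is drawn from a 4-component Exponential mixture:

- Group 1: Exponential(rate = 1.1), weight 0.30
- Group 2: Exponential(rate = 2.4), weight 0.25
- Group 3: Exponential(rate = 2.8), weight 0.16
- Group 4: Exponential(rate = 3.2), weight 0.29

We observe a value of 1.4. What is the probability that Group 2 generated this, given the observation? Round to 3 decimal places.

0.188

By Bayes' theorem, P(k | x) = π_k f_k(x) / Σ_j π_j f_j(x).
Exponential densities:
  f_1 = 0.235819
  f_2 = 0.0833646
  f_3 = 0.0555551
  f_4 = 0.0362669
Prior × likelihood for each component:
  π_1·f_1 = 0.30 × 0.235819 = 0.0707458
  π_2·f_2 = 0.25 × 0.0833646 = 0.0208412
  π_3·f_3 = 0.16 × 0.0555551 = 0.00888881
  π_4·f_4 = 0.29 × 0.0362669 = 0.0105174
Marginal: 0.0707458 + 0.0208412 + 0.00888881 + 0.0105174 = 0.110993
P(Group 2 | x) = 0.0208412 / 0.110993 ≈ 0.188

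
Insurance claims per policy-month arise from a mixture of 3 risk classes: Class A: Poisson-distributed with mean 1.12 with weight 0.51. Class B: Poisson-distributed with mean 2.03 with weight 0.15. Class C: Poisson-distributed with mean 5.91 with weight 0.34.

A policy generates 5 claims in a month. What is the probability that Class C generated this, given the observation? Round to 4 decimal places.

0.8724

The responsibility of component k is π_k f_k(x) divided by Σ_j π_j f_j(x).
Evaluate each component's likelihood at the observed value:
  L_A = 0.0047918
  L_B = 0.0377295
  L_C = 0.162958
Weight by the priors:
  π_A·L_A = 0.51 × 0.0047918 = 0.00244382
  π_B·L_B = 0.15 × 0.0377295 = 0.00565943
  π_C·L_C = 0.34 × 0.162958 = 0.0554057
Sum: 0.00244382 + 0.00565943 + 0.0554057 = 0.063509
So the posterior for Class C is 0.0554057 / 0.063509 ≈ 0.8724.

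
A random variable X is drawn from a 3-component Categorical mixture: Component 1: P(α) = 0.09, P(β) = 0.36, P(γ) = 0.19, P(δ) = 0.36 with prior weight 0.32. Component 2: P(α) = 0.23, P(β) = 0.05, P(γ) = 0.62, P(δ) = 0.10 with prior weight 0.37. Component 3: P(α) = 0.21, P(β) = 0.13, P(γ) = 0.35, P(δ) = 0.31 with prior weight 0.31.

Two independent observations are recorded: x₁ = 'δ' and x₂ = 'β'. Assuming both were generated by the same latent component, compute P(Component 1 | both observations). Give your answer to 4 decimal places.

P(component k | x) = π_k·f_k(x) / marginal(x), where marginal(x) = Σ_j π_j·f_j(x).
Since both observations come from the same component, the likelihood for component k is f_k(x₁)·f_k(x₂).
  f_1 = [P(δ | comp) = 0.36] × [0.36] = 0.1296
  f_2 = [P(δ | comp) = 0.10] × [0.05] = 0.005
  f_3 = [P(δ | comp) = 0.31] × [0.13] = 0.0403
Prior × likelihood for each component:
  π_1·f_1 = 0.32 × 0.1296 = 0.041472
  π_2·f_2 = 0.37 × 0.005 = 0.00185
  π_3·f_3 = 0.31 × 0.0403 = 0.012493
Denominator: 0.041472 + 0.00185 + 0.012493 = 0.055815
So the posterior for Component 1 is 0.041472 / 0.055815 ≈ 0.7430.

0.7430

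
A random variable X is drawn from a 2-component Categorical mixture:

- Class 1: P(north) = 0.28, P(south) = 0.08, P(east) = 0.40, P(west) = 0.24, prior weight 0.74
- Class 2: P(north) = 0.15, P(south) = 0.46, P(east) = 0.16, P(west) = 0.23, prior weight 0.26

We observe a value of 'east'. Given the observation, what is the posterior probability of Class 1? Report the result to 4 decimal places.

0.8768

By Bayes' theorem, P(k | x) = π_k f_k(x) / Σ_j π_j f_j(x).
Component likelihoods at x = 'east':
  p_1 = P(east | comp) = 0.40
  p_2 = P(east | comp) = 0.16
Prior × likelihood for each component:
  π_1·p_1 = 0.74 × 0.4 = 0.296
  π_2·p_2 = 0.26 × 0.16 = 0.0416
Marginal: 0.296 + 0.0416 = 0.3376
Responsibility of Class 1: 0.296 / 0.3376 ≈ 0.8768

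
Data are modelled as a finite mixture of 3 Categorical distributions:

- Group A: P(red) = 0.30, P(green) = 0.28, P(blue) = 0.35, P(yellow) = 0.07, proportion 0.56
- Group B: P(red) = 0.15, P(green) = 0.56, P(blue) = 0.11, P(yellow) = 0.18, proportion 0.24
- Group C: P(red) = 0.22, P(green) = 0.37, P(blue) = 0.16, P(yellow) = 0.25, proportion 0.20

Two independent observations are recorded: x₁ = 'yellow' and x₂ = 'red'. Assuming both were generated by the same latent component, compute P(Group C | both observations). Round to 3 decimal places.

0.376

By Bayes' theorem, P(k | x) = π_k f_k(x) / Σ_j π_j f_j(x).
Since both observations come from the same component, the likelihood for component k is f_k(x₁)·f_k(x₂).
  f_A = [P(yellow | comp) = 0.07] × [0.3] = 0.021
  f_B = [P(yellow | comp) = 0.18] × [0.15] = 0.027
  f_C = [P(yellow | comp) = 0.25] × [0.22] = 0.055
Unnormalised posteriors:
  π_A·f_A = 0.56 × 0.021 = 0.01176
  π_B·f_B = 0.24 × 0.027 = 0.00648
  π_C·f_C = 0.20 × 0.055 = 0.011
Evidence: 0.01176 + 0.00648 + 0.011 = 0.02924
So the posterior for Group C is 0.011 / 0.02924 ≈ 0.376.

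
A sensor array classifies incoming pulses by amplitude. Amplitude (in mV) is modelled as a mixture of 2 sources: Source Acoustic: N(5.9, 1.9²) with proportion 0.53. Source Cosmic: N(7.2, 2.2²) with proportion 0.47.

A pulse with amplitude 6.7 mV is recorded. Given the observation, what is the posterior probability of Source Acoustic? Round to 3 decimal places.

0.551

The responsibility of component k is w_k f_k(x) divided by Σ_j w_j f_j(x).
Evaluate each component's likelihood at the observed value:
  p_Acoustic = (1/(1.9·√(2π)))·exp(−(6.7−5.9)²/(2·1.9²)) = 0.209970·exp(-0.08864) = 0.192158
  p_Cosmic = (1/(2.2·√(2π)))·exp(−(6.7−7.2)²/(2·2.2²)) = 0.181337·exp(-0.02583) = 0.176714
Unnormalised posteriors:
  w_Acoustic·p_Acoustic = 0.53 × 0.192158 = 0.101844
  w_Cosmic·p_Cosmic = 0.47 × 0.176714 = 0.0830556
Marginal: 0.101844 + 0.0830556 = 0.1849
P(Source Acoustic | x) ≈ 0.551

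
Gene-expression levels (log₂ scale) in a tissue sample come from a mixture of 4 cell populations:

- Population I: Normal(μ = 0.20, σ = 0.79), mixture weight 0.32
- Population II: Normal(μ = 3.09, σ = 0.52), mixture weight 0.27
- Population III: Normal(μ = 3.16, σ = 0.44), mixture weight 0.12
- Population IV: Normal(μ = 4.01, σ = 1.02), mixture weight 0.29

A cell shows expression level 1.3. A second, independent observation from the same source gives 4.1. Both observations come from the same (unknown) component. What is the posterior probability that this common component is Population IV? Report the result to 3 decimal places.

0.952

The responsibility of component k is w_k f_k(x) divided by Σ_j w_j f_j(x).
Since both observations come from the same component, the likelihood for component k is f_k(x₁)·f_k(x₂).
  f_I = [0.191549] × [2.57731e-06] = 4.93681e-07
  f_II = [0.00205033] × [0.116334] = 0.000238523
  f_III = [0.000119419] × [0.0925522] = 1.10525e-05
  f_IV = [0.0114679] × [0.3896] = 0.00446791
Prior × likelihood for each component:
  w_I·f_I = 0.32 × 4.93681e-07 = 1.57978e-07
  w_II·f_II = 0.27 × 0.000238523 = 6.44012e-05
  w_III·f_III = 0.12 × 1.10525e-05 = 1.32629e-06
  w_IV·f_IV = 0.29 × 0.00446791 = 0.00129569
Evidence: 1.57978e-07 + 6.44012e-05 + 1.32629e-06 + 0.00129569 = 0.00136158
P(Population IV | x₁,x₂) ≈ 0.952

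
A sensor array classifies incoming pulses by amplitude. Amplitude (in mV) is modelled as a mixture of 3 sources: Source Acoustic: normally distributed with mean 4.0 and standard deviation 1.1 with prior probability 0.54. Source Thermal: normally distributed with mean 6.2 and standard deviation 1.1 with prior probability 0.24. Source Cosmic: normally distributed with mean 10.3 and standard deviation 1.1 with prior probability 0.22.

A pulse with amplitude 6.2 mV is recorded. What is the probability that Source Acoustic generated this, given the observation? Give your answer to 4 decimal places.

By Bayes' theorem, P(k | x) = π_k f_k(x) / Σ_j π_j f_j(x).
Component likelihoods at x = 6.2 mV:
  p_Acoustic = (1/(1.1·√(2π)))·exp(−(6.2−4.0)²/(2·1.1²)) = 0.362675·exp(-2.00000) = 0.0490827
  p_Thermal = (1/(1.1·√(2π)))·exp(−(6.2−6.2)²/(2·1.1²)) = 0.362675·exp(-0.00000) = 0.362675
  p_Cosmic = (1/(1.1·√(2π)))·exp(−(6.2−10.3)²/(2·1.1²)) = 0.362675·exp(-6.94628) = 0.000348968
Multiply by the mixture weights:
  π_Acoustic·p_Acoustic = 0.54 × 0.0490827 = 0.0265047
  π_Thermal·p_Thermal = 0.24 × 0.362675 = 0.087042
  π_Cosmic·p_Cosmic = 0.22 × 0.000348968 = 7.6773e-05
Normaliser: 0.0265047 + 0.087042 + 7.6773e-05 = 0.113623
Responsibility of Source Acoustic: 0.0265047 / 0.113623 ≈ 0.2333

0.2333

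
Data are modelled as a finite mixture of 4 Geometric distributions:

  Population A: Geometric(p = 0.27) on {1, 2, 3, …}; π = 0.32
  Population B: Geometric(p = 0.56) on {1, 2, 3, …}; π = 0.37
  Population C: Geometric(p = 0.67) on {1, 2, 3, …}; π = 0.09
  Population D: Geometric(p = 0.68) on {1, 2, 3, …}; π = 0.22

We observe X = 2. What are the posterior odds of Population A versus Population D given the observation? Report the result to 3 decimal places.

1.318

Posterior odds = (P(Z=i) f_i(x)) / (P(Z=j) f_j(x)); the normalising sum cancels.
Geometric probabilities:
  L_A = 0.27·(1−0.27)^1 = 0.27·0.73 = 0.1971
  L_B = 0.56·(1−0.56)^1 = 0.56·0.44 = 0.2464
  L_C = 0.67·(1−0.67)^1 = 0.67·0.33 = 0.2211
  L_D = 0.68·(1−0.68)^1 = 0.68·0.32 = 0.2176
Posterior odds = (P(Z=A)·L_A) / (P(Z=D)·L_D) = (0.32·0.1971) / (0.22·0.2176) = 0.063072 / 0.047872 ≈ 1.318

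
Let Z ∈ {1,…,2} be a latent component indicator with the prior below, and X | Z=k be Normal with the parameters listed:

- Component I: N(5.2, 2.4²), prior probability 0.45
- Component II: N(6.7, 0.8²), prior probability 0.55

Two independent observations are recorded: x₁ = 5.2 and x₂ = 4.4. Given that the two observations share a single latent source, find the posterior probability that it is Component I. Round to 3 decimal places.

Posterior ∝ prior × likelihood, so P(k | x) ∝ w_k f_k(x); normalise over all components.
Since both observations come from the same component, the likelihood for component k is f_k(x₁)·f_k(x₂).
  L_I = [0.166226] × [0.157243] = 0.0261379
  L_II = [0.0859828] × [0.00799765] = 0.000687661
Weight by the priors:
  w_I·L_I = 0.45 × 0.0261379 = 0.011762
  w_II·L_II = 0.55 × 0.000687661 = 0.000378213
Normaliser: 0.011762 + 0.000378213 = 0.0121403
P(Component I | x₁,x₂) ≈ 0.969

0.969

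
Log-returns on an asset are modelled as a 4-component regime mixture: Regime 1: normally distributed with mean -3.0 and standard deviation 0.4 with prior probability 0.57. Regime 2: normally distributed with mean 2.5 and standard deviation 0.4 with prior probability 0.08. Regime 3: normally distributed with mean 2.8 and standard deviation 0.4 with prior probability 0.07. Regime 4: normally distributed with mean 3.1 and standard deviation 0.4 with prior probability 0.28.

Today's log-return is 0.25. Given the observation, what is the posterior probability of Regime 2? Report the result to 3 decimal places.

The responsibility of component k is w_k f_k(x) divided by Σ_j w_j f_j(x).
Component likelihoods at x = 0.25:
  f_1 = 4.61041e-15
  f_2 = 1.34331e-07
  f_3 = 1.49228e-09
  f_4 = 9.44571e-12
Weight by the priors:
  w_1·f_1 = 0.57 × 4.61041e-15 = 2.62793e-15
  w_2·f_2 = 0.08 × 1.34331e-07 = 1.07465e-08
  w_3·f_3 = 0.07 × 1.49228e-09 = 1.0446e-10
  w_4·f_4 = 0.28 × 9.44571e-12 = 2.6448e-12
Marginal: 2.62793e-15 + 1.07465e-08 + 1.0446e-10 + 2.6448e-12 = 1.08536e-08
P(Regime 2 | x) ≈ 0.990

0.990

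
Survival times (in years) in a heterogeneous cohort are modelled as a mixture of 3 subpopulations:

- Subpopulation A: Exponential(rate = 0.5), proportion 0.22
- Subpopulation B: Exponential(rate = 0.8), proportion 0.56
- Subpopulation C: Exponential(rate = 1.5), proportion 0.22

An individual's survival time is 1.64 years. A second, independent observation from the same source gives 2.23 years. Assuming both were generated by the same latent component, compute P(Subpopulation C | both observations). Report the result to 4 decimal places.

P(component k | x) = w_k·f_k(x) / marginal(x), where marginal(x) = Σ_j w_j·f_j(x).
Since both observations come from the same component, the likelihood for component k is f_k(x₁)·f_k(x₂).
  L_A = [0.5·e^(−0.5·1.64) = 0.5·e^(−0.8200) = 0.220216] × [0.163958] = 0.0361061
  L_B = [0.8·e^(−0.8·1.64) = 0.8·e^(−1.3120) = 0.215425] × [0.134372] = 0.028947
  L_C = [1.5·e^(−1.5·1.64) = 1.5·e^(−2.4600) = 0.128152] × [0.0528903] = 0.00677802
Multiply by the mixture weights:
  w_A·L_A = 0.22 × 0.0361061 = 0.00794333
  w_B·L_B = 0.56 × 0.028947 = 0.0162103
  w_C·L_C = 0.22 × 0.00677802 = 0.00149117
Sum: 0.00794333 + 0.0162103 + 0.00149117 = 0.0256448
P(Subpopulation C | x₁,x₂) = 0.00149117 / 0.0256448 ≈ 0.0581

0.0581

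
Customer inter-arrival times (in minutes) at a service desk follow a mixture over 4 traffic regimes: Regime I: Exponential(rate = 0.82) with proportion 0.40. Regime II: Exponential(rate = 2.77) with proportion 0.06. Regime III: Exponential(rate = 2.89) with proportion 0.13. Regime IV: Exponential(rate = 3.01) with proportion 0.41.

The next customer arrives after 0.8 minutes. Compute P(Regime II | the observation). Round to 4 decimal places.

0.0538

The responsibility of component k is π_k f_k(x) divided by Σ_j π_j f_j(x).
Exponential densities:
  L_I = 0.425517
  L_II = 0.302053
  L_III = 0.286292
  L_IV = 0.270885
Weight by the priors:
  π_I·L_I = 0.40 × 0.425517 = 0.170207
  π_II·L_II = 0.06 × 0.302053 = 0.0181232
  π_III·L_III = 0.13 × 0.286292 = 0.0372179
  π_IV·L_IV = 0.41 × 0.270885 = 0.111063
Evidence: 0.170207 + 0.0181232 + 0.0372179 + 0.111063 = 0.336611
Responsibility of Regime II: 0.0181232 / 0.336611 ≈ 0.0538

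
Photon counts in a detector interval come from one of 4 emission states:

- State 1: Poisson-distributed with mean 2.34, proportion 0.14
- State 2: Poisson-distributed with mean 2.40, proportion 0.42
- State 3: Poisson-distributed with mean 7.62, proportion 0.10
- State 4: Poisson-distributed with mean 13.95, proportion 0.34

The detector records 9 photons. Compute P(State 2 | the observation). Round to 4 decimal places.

Posterior ∝ prior × likelihood, so P(k | x) ∝ w_k f_k(x); normalise over all components.
Component likelihoods at x = 9 photons:
  p_1 = e^(−2.34)·2.34^9/9! = 0.000558381
  p_2 = e^(−2.40)·2.40^9/9! = 0.000660437
  p_3 = e^(−7.62)·7.62^9/9! = 0.117087
  p_4 = e^(−13.95)·13.95^9/9! = 0.0481944
Unnormalised posteriors:
  w_1·p_1 = 0.14 × 0.000558381 = 7.81733e-05
  w_2·p_2 = 0.42 × 0.000660437 = 0.000277384
  w_3·p_3 = 0.10 × 0.117087 = 0.0117087
  w_4·p_4 = 0.34 × 0.0481944 = 0.0163861
Normaliser: 7.81733e-05 + 0.000277384 + 0.0117087 + 0.0163861 = 0.0284503
So the posterior for State 2 is 0.000277384 / 0.0284503 ≈ 0.0097.

0.0097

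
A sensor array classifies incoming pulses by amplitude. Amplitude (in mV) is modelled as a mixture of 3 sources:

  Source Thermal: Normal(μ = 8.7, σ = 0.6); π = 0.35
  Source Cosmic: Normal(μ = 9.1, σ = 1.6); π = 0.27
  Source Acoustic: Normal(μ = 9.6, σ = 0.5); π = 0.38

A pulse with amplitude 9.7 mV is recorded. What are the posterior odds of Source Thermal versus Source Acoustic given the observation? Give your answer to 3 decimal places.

Since P(k|x) ∝ w_k f_k(x), the posterior odds are w_i f_i(x) / (w_j f_j(x)).
Component likelihoods at x = 9.7 mV:
  L_Thermal = 0.165795
  L_Cosmic = 0.232409
  L_Acoustic = 0.782085
Posterior odds = (w_Thermal·L_Thermal) / (w_Acoustic·L_Acoustic) = (0.35·0.165795) / (0.38·0.782085) = 0.0580283 / 0.297192 ≈ 0.195

0.195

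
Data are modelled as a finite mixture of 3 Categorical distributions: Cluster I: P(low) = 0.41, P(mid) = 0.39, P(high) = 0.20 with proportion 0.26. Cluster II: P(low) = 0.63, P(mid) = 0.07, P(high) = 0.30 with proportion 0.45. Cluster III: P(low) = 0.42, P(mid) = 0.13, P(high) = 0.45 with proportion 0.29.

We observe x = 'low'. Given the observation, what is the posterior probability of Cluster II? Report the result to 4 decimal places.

0.5538

The responsibility of component k is w_k f_k(x) divided by Σ_j w_j f_j(x).
Categorical probabilities:
  p_I = P(low | comp) = 0.41
  p_II = P(low | comp) = 0.63
  p_III = P(low | comp) = 0.42
Weight by the priors:
  w_I·p_I = 0.26 × 0.41 = 0.1066
  w_II·p_II = 0.45 × 0.63 = 0.2835
  w_III·p_III = 0.29 × 0.42 = 0.1218
Sum: 0.1066 + 0.2835 + 0.1218 = 0.5119
Responsibility of Cluster II: 0.2835 / 0.5119 ≈ 0.5538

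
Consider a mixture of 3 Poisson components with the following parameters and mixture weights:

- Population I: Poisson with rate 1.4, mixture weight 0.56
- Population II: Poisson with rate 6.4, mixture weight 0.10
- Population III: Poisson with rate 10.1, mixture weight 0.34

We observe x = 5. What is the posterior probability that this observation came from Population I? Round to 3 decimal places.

The responsibility of component k is w_k f_k(x) divided by Σ_j w_j f_j(x).
Poisson probabilities:
  p_I = e^(−1.4)·1.4^5/5! = 0.0110521
  p_II = e^(−6.4)·6.4^5/5! = 0.148674
  p_III = e^(−10.1)·10.1^5/5! = 0.0359792
Unnormalised posteriors:
  w_I·p_I = 0.56 × 0.0110521 = 0.0061892
  w_II·p_II = 0.10 × 0.148674 = 0.0148674
  w_III·p_III = 0.34 × 0.0359792 = 0.0122329
Evidence: 0.0061892 + 0.0148674 + 0.0122329 = 0.0332895
So the posterior for Population I is 0.0061892 / 0.0332895 ≈ 0.186.

0.186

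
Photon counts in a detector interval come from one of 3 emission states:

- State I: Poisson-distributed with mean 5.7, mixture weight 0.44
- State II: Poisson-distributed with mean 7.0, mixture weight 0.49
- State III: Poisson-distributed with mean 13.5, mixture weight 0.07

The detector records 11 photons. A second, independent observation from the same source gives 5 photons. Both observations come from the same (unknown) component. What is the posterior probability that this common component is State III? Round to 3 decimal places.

0.008

By Bayes' theorem, P(k | x) = P(Z=k) f_k(x) / Σ_j P(Z=j) f_j(x).
Since both observations come from the same component, the likelihood for component k is f_k(x₁)·f_k(x₂).
  L_I = [0.0172977] × [0.16777] = 0.00290204
  L_II = [0.0451712] × [0.127717] = 0.00576911
  L_III = [0.0932267] × [0.00512286] = 0.000477587
Weight by the priors:
  P(Z=I)·L_I = 0.44 × 0.00290204 = 0.0012769
  P(Z=II)·L_II = 0.49 × 0.00576911 = 0.00282686
  P(Z=III)·L_III = 0.07 × 0.000477587 = 3.34311e-05
Denominator: 0.0012769 + 0.00282686 + 3.34311e-05 = 0.00413719
P(State III | x₁, x₂) ≈ 0.008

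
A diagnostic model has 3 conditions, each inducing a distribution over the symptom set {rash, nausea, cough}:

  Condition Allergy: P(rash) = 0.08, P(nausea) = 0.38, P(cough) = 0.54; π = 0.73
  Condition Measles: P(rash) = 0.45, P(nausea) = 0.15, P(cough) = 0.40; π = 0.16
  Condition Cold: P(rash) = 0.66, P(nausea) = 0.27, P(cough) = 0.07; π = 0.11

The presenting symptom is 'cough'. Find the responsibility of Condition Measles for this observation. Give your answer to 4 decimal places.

P(component k | x) = P(Z=k)·f_k(x) / marginal(x), where marginal(x) = Σ_j P(Z=j)·f_j(x).
Evaluate each component's likelihood at the observed value:
  f_Allergy = P(cough | comp) = 0.54
  f_Measles = P(cough | comp) = 0.40
  f_Cold = P(cough | comp) = 0.07
Prior × likelihood for each component:
  P(Z=Allergy)·f_Allergy = 0.73 × 0.54 = 0.3942
  P(Z=Measles)·f_Measles = 0.16 × 0.4 = 0.064
  P(Z=Cold)·f_Cold = 0.11 × 0.07 = 0.0077
Sum: 0.3942 + 0.064 + 0.0077 = 0.4659
P(Condition Measles | x) = 0.064 / 0.4659 ≈ 0.1374

0.1374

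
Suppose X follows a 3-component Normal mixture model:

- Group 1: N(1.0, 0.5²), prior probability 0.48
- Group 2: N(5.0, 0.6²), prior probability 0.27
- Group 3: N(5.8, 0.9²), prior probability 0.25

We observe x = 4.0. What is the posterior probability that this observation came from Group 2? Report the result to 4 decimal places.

By Bayes' theorem, P(k | x) = w_k f_k(x) / Σ_j w_j f_j(x).
Evaluate each component's likelihood at the observed value:
  f_1 = (1/(0.5·√(2π)))·exp(−(4.0−1.0)²/(2·0.5²)) = 0.797885·exp(-18.00000) = 1.21518e-08
  f_2 = (1/(0.6·√(2π)))·exp(−(4.0−5.0)²/(2·0.6²)) = 0.664904·exp(-1.38889) = 0.165795
  f_3 = (1/(0.9·√(2π)))·exp(−(4.0−5.8)²/(2·0.9²)) = 0.443269·exp(-2.00000) = 0.05999
Prior × likelihood for each component:
  w_1·f_1 = 0.48 × 1.21518e-08 = 5.83285e-09
  w_2·f_2 = 0.27 × 0.165795 = 0.0447647
  w_3·f_3 = 0.25 × 0.05999 = 0.0149975
Normaliser: 5.83285e-09 + 0.0447647 + 0.0149975 = 0.0597622
P(Group 2 | data) ≈ 0.7490

0.7490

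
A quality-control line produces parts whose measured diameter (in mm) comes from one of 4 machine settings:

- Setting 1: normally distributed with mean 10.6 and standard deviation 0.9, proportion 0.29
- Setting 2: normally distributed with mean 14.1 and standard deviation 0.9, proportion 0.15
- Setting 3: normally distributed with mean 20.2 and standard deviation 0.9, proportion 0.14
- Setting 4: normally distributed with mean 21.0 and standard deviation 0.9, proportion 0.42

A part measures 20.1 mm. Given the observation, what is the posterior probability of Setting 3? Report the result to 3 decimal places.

Apply Bayes' rule: the posterior for each component is proportional to its prior times its likelihood at x.
Evaluate each component's likelihood at the observed value:
  L_1 = (1/(0.9·√(2π)))·exp(−(20.1−10.6)²/(2·0.9²)) = 0.443269·exp(-55.70988) = 2.83254e-25
  L_2 = (1/(0.9·√(2π)))·exp(−(20.1−14.1)²/(2·0.9²)) = 0.443269·exp(-22.22222) = 9.901e-11
  L_3 = (1/(0.9·√(2π)))·exp(−(20.1−20.2)²/(2·0.9²)) = 0.443269·exp(-0.00617) = 0.440541
  L_4 = (1/(0.9·√(2π)))·exp(−(20.1−21.0)²/(2·0.9²)) = 0.443269·exp(-0.50000) = 0.268856
Multiply by the mixture weights:
  π_1·L_1 = 0.29 × 2.83254e-25 = 8.21436e-26
  π_2·L_2 = 0.15 × 9.901e-11 = 1.48515e-11
  π_3·L_3 = 0.14 × 0.440541 = 0.0616758
  π_4·L_4 = 0.42 × 0.268856 = 0.11292
Sum: 8.21436e-26 + 1.48515e-11 + 0.0616758 + 0.11292 = 0.174595
Responsibility of Setting 3: 0.0616758 / 0.174595 ≈ 0.353

0.353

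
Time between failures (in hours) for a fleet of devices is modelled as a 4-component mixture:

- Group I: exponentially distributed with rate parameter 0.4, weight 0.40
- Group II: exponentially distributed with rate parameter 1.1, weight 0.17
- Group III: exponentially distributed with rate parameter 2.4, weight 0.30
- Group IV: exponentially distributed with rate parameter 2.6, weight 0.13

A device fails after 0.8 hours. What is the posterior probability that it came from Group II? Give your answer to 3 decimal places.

0.227

P(component k | x) = P(Z=k)·f_k(x) / marginal(x), where marginal(x) = Σ_j P(Z=j)·f_j(x).
Evaluate each component's likelihood at the observed value:
  L_I = 0.4·e^(−0.4·0.8) = 0.4·e^(−0.3200) = 0.29046
  L_II = 1.1·e^(−1.1·0.8) = 1.1·e^(−0.8800) = 0.456261
  L_III = 2.4·e^(−2.4·0.8) = 2.4·e^(−1.9200) = 0.351857
  L_IV = 2.6·e^(−2.6·0.8) = 2.6·e^(−2.0800) = 0.324819
Multiply by the mixture weights:
  P(Z=I)·L_I = 0.40 × 0.29046 = 0.116184
  P(Z=II)·L_II = 0.17 × 0.456261 = 0.0775644
  P(Z=III)·L_III = 0.30 × 0.351857 = 0.105557
  P(Z=IV)·L_IV = 0.13 × 0.324819 = 0.0422264
Evidence: 0.116184 + 0.0775644 + 0.105557 + 0.0422264 = 0.341532
So the posterior for Group II is 0.0775644 / 0.341532 ≈ 0.227.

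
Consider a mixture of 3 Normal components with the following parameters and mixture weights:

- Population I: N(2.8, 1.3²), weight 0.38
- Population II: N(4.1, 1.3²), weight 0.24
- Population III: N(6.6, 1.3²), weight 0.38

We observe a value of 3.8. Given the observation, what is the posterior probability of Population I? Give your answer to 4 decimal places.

Posterior ∝ prior × likelihood, so P(k | x) ∝ w_k f_k(x); normalise over all components.
Normal densities:
  L_I = (1/(1.3·√(2π)))·exp(−(3.8−2.8)²/(2·1.3²)) = 0.306879·exp(-0.29586) = 0.228285
  L_II = (1/(1.3·√(2π)))·exp(−(3.8−4.1)²/(2·1.3²)) = 0.306879·exp(-0.02663) = 0.298815
  L_III = (1/(1.3·√(2π)))·exp(−(3.8−6.6)²/(2·1.3²)) = 0.306879·exp(-2.31953) = 0.0301723
Weight by the priors:
  w_I·L_I = 0.38 × 0.228285 = 0.0867483
  w_II·L_II = 0.24 × 0.298815 = 0.0717156
  w_III·L_III = 0.38 × 0.0301723 = 0.0114655
Evidence: 0.0867483 + 0.0717156 + 0.0114655 = 0.169929
So the posterior for Population I is 0.0867483 / 0.169929 ≈ 0.5105.

0.5105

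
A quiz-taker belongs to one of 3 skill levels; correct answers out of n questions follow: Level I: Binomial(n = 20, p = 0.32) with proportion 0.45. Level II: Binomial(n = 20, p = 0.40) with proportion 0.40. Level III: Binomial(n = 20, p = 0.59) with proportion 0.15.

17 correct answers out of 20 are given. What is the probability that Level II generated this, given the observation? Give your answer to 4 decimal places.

0.0112

P(component k | x) = π_k·f_k(x) / marginal(x), where marginal(x) = Σ_j π_j·f_j(x).
Evaluate each component's likelihood at the observed value:
  f_I = C(20,17)·0.32^17·0.68^3 = 1140·3.86856e-09·0.314432 = 1.3867e-06
  f_II = C(20,17)·0.40^17·0.60^3 = 1140·1.71799e-07·0.216 = 4.23037e-05
  f_III = C(20,17)·0.59^17·0.41^3 = 1140·0.000127199·0.068921 = 0.00999403
Prior × likelihood for each component:
  π_I·f_I = 0.45 × 1.3867e-06 = 6.24013e-07
  π_II·f_II = 0.40 × 4.23037e-05 = 1.69215e-05
  π_III·f_III = 0.15 × 0.00999403 = 0.0014991
Normaliser: 6.24013e-07 + 1.69215e-05 + 0.0014991 = 0.00151665
P(Level II | the observation) = 1.69215e-05 / 0.00151665 ≈ 0.0112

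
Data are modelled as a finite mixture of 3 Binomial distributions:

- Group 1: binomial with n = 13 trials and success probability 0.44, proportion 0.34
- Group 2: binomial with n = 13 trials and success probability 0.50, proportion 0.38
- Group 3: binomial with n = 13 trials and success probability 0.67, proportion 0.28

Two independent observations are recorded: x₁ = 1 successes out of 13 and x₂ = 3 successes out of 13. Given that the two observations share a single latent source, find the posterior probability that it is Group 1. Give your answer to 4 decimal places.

0.8665

The responsibility of component k is P(Z=k) f_k(x) divided by Σ_j P(Z=j) f_j(x).
Since both observations come from the same component, the likelihood for component k is f_k(x₁)·f_k(x₂).
  p_1 = [C(13,1)·0.44^1·0.56^12 = 13·0.44·0.000951166 = 0.00544067] × [0.0738932] = 0.000402028
  p_2 = [C(13,1)·0.50^1·0.50^12 = 13·0.5·0.000244141 = 0.00158691] × [0.0349121] = 5.54025e-05
  p_3 = [C(13,1)·0.67^1·0.33^12 = 13·0.67·1.66789e-06 = 1.45273e-05] × [0.00131744] = 1.91388e-08
Multiply by the mixture weights:
  P(Z=1)·p_1 = 0.34 × 0.000402028 = 0.00013669
  P(Z=2)·p_2 = 0.38 × 5.54025e-05 = 2.1053e-05
  P(Z=3)·p_3 = 0.28 × 1.91388e-08 = 5.35887e-09
Normaliser: 0.00013669 + 2.1053e-05 + 5.35887e-09 = 0.000157748
P(Group 1 | x₁, x₂) = 0.00013669 / 0.000157748 ≈ 0.8665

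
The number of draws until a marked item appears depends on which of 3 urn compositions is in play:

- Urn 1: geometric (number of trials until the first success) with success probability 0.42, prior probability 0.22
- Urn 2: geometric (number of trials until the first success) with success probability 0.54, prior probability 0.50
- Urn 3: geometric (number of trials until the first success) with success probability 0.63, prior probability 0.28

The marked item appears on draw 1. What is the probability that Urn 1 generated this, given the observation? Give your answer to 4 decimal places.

0.1715

Posterior ∝ prior × likelihood, so P(k | x) ∝ π_k f_k(x); normalise over all components.
Evaluate each component's likelihood at the observed value:
  p_1 = 0.42·(1−0.42)^0 = 0.42·1 = 0.42
  p_2 = 0.54·(1−0.54)^0 = 0.54·1 = 0.54
  p_3 = 0.63·(1−0.63)^0 = 0.63·1 = 0.63
Weight by the priors:
  π_1·p_1 = 0.22 × 0.42 = 0.0924
  π_2·p_2 = 0.50 × 0.54 = 0.27
  π_3·p_3 = 0.28 × 0.63 = 0.1764
Denominator: 0.0924 + 0.27 + 0.1764 = 0.5388
Responsibility of Urn 1: 0.0924 / 0.5388 ≈ 0.1715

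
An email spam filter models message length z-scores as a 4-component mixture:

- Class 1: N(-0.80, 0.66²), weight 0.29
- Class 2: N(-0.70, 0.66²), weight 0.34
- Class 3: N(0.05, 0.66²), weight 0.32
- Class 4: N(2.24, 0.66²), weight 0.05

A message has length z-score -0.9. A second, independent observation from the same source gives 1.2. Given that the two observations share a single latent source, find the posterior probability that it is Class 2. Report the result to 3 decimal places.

By Bayes' theorem, P(k | x) = P(Z=k) f_k(x) / Σ_j P(Z=j) f_j(x).
Since both observations come from the same component, the likelihood for component k is f_k(x₁)·f_k(x₂).
  f_1 = [(1/(0.66·√(2π)))·exp(−(-0.9−-0.80)²/(2·0.66²)) = 0.604458·exp(-0.01148) = 0.597559] × [0.00612859] = 0.00366219
  f_2 = [(1/(0.66·√(2π)))·exp(−(-0.9−-0.70)²/(2·0.66²)) = 0.604458·exp(-0.04591) = 0.577333] × [0.00958906] = 0.00553607
  f_3 = [(1/(0.66·√(2π)))·exp(−(-0.9−0.05)²/(2·0.66²)) = 0.604458·exp(-1.03593) = 0.21452] × [0.132464] = 0.0284162
  f_4 = [(1/(0.66·√(2π)))·exp(−(-0.9−2.24)²/(2·0.66²)) = 0.604458·exp(-11.31726) = 7.35091e-06] × [0.174657] = 1.28389e-06
Prior × likelihood for each component:
  P(Z=1)·f_1 = 0.29 × 0.00366219 = 0.00106204
  P(Z=2)·f_2 = 0.34 × 0.00553607 = 0.00188227
  P(Z=3)·f_3 = 0.32 × 0.0284162 = 0.00909319
  P(Z=4)·f_4 = 0.05 × 1.28389e-06 = 6.41945e-08
Normaliser: 0.00106204 + 0.00188227 + 0.00909319 + 6.41945e-08 = 0.0120376
So the posterior for Class 2 is 0.00188227 / 0.0120376 ≈ 0.156.

0.156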